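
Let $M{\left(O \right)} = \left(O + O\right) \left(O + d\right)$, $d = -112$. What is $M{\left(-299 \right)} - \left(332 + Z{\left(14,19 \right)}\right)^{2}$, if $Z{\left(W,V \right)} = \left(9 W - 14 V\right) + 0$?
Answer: $208914$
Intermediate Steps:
$Z{\left(W,V \right)} = - 14 V + 9 W$ ($Z{\left(W,V \right)} = \left(- 14 V + 9 W\right) + 0 = - 14 V + 9 W$)
$M{\left(O \right)} = 2 O \left(-112 + O\right)$ ($M{\left(O \right)} = \left(O + O\right) \left(O - 112\right) = 2 O \left(-112 + O\right)$)
$M{\left(-299 \right)} - \left(332 + Z{\left(14,19 \right)}\right)^{2} = 2 \left(-299\right) \left(-112 - 299\right) - \left(332 + \left(\left(-14\right) 19 + 9 \cdot 14\right)\right)^{2} = 2 \left(-299\right) \left(-411\right) - \left(332 + \left(-266 + 126\right)\right)^{2} = 245778 - \left(332 - 140\right)^{2} = 245778 - 192^{2} = 245778 - 36864 = 208914$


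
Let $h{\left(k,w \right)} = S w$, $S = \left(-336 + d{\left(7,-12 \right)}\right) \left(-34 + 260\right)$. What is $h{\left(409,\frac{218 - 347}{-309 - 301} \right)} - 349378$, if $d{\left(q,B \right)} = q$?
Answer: $- \frac{111356123}{305} \approx -3.651 \cdot 10^{5}$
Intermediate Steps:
$S = -74354$ ($S = \left(-336 + 7\right) \left(-34 + 260\right) = \left(-329\right) 226 = -74354$)
$h{\left(k,w \right)} = - 74354 w$
$h{\left(409,\frac{218 - 347}{-309 - 301} \right)} - 349378 = - 74354 \frac{218 - 347}{-309 - 301} - 349378 = - 74354 \left(- \frac{129}{-309 - 301}\right) - 349378 = - 74354 \left(- \frac{129}{-610}\right) - 349378 = - 74354 \left(\left(-129\right) \left(- \frac{1}{610}\right)\right) - 349378 = \left(-74354\right) \frac{129}{610} - 349378 = - \frac{4795833}{305} - 349378 = - \frac{111356123}{305}$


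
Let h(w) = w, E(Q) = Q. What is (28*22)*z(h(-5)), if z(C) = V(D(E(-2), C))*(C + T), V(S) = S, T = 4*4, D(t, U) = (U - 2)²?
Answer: 332024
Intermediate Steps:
D(t, U) = (-2 + U)²
T = 16
z(C) = (-2 + C)²*(16 + C) (z(C) = (-2 + C)²*(C + 16) = (-2 + C)²*(16 + C))
(28*22)*z(h(-5)) = (28*22)*((-2 - 5)²*(16 - 5)) = 616*((-7)²*11) = 616*(49*11) = 616*539 = 332024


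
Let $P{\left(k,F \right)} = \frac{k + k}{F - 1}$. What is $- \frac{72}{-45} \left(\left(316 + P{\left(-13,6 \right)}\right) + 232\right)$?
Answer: $\frac{21712}{25} \approx 868.48$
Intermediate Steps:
$P{\left(k,F \right)} = \frac{2 k}{-1 + F}$
$- \frac{72}{-45} \left(\left(316 + P{\left(-13,6 \right)}\right) + 232\right) = - \frac{72}{-45} \left(\left(316 + 2 \left(-13\right) \frac{1}{-1 + 6}\right) + 232\right) = \left(-72\right) \left(- \frac{1}{45}\right) \left(\left(316 + 2 \left(-13\right) \frac{1}{5}\right) + 232\right) = \frac{8 \left(\left(316 + 2 \left(-13\right) \frac{1}{5}\right) + 232\right)}{5} = \frac{8 \left(\left(316 - \frac{26}{5}\right) + 232\right)}{5} = \frac{8 \left(\frac{1554}{5} + 232\right)}{5} = \frac{8}{5} \cdot \frac{2714}{5} = \frac{21712}{25}$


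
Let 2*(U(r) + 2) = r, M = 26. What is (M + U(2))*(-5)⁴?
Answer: 15625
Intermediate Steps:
U(r) = -2 + r/2
(M + U(2))*(-5)⁴ = (26 + (-2 + (½)*2))*(-5)⁴ = (26 + (-2 + 1))*625 = (26 - 1)*625 = 25*625 = 15625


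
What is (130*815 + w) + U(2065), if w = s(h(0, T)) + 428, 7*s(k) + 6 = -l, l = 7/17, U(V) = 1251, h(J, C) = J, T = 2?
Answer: 12807742/119 ≈ 1.0763e+5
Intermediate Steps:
l = 7/17 (l = 7*(1/17) = 7/17 ≈ 0.41176)
s(k) = -109/119 (s(k) = -6/7 + (-1*7/17)/7 = -6/7 + (⅐)*(-7/17) = -6/7 - 1/17 = -109/119)
w = 50823/119 (w = -109/119 + 428 = 50823/119 ≈ 427.08)
(130*815 + w) + U(2065) = (130*815 + 50823/119) + 1251 = (105950 + 50823/119) + 1251 = 12658873/119 + 1251 = 12807742/119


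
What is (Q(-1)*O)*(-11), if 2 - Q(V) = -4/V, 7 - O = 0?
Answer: 154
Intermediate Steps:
O = 7 (O = 7 - 1*0 = 7 + 0 = 7)
Q(V) = 2 + 4/V (Q(V) = 2 - (-4)/V = 2 + 4/V)
(Q(-1)*O)*(-11) = ((2 + 4/(-1))*7)*(-11) = ((2 + 4*(-1))*7)*(-11) = ((2 - 4)*7)*(-11) = -2*7*(-11) = -14*(-11) = 154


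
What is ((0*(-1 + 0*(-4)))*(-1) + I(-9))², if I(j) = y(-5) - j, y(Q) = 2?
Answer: 121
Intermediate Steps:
I(j) = 2 - j
((0*(-1 + 0*(-4)))*(-1) + I(-9))² = ((0*(-1 + 0*(-4)))*(-1) + (2 - 1*(-9)))² = ((0*(-1 + 0))*(-1) + (2 + 9))² = ((0*(-1))*(-1) + 11)² = (0*(-1) + 11)² = (0 + 11)² = 11² = 121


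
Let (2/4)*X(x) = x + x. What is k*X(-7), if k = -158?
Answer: 4424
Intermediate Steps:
X(x) = 4*x (X(x) = 2*(x + x) = 2*(2*x) = 4*x)
k*X(-7) = -632*(-7) = -158*(-28) = 4424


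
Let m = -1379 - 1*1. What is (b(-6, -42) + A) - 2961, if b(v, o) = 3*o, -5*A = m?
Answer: -2811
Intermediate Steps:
m = -1380 (m = -1379 - 1 = -1380)
A = 276 (A = -⅕*(-1380) = 276)
(b(-6, -42) + A) - 2961 = (3*(-42) + 276) - 2961 = (-126 + 276) - 2961 = 150 - 2961 = -2811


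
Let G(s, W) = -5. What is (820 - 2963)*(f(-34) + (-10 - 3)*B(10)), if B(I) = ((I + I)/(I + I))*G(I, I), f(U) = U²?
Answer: -2616603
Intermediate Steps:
B(I) = -5 (B(I) = ((I + I)/(I + I))*(-5) = ((2*I)/((2*I)))*(-5) = ((2*I)*(1/(2*I)))*(-5) = 1*(-5) = -5)
(820 - 2963)*(f(-34) + (-10 - 3)*B(10)) = (820 - 2963)*((-34)² + (-10 - 3)*(-5)) = -2143*(1156 - 13*(-5)) = -2143*(1156 + 65) = -2143*1221 = -2616603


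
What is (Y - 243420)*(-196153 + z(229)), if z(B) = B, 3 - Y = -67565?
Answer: 34453627248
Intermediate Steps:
Y = 67568 (Y = 3 - 1*(-67565) = 3 + 67565 = 67568)
(Y - 243420)*(-196153 + z(229)) = (67568 - 243420)*(-196153 + 229) = -175852*(-195924) = 34453627248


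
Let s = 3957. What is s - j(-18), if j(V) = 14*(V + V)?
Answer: 4461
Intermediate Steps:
j(V) = 28*V (j(V) = 14*(2*V) = 28*V)
s - j(-18) = 3957 - 28*(-18) = 3957 - 1*(-504) = 3957 + 504 = 4461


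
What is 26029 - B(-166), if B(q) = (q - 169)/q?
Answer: 4320479/166 ≈ 26027.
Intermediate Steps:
B(q) = (-169 + q)/q
26029 - B(-166) = 26029 - (-169 - 166)/(-166) = 26029 - (-1)*(-335)/166 = 26029 - 1*335/166 = 26029 - 335/166 = 4320479/166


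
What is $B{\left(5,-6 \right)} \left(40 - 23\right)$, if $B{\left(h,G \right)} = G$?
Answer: $-102$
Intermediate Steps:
$B{\left(5,-6 \right)} \left(40 - 23\right) = - 6 \left(40 - 23\right) = \left(-6\right) 17 = -102$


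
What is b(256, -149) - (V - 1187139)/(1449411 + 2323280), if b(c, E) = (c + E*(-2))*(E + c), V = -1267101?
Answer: 223640031338/3772691 ≈ 59279.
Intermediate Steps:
b(c, E) = (E + c)*(c - 2*E) (b(c, E) = (c - 2*E)*(E + c) = (E + c)*(c - 2*E))
b(256, -149) - (V - 1187139)/(1449411 + 2323280) = (256**2 - 2*(-149)**2 - 1*(-149)*256) - (-1267101 - 1187139)/(1449411 + 2323280) = (65536 - 2*22201 + 38144) - (-2454240)/3772691 = (65536 - 44402 + 38144) - (-2454240)/3772691 = 59278 - 1*(-2454240/3772691) = 59278 + 2454240/3772691 = 223640031338/3772691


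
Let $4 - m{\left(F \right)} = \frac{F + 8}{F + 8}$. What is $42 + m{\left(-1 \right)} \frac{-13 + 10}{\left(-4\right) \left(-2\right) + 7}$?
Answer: $\frac{207}{5} \approx 41.4$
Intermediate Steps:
$m{\left(F \right)} = 3$ ($m{\left(F \right)} = 4 - \frac{F + 8}{F + 8} = 4 - \frac{8 + F}{8 + F} = 4 - 1 = 3$)
$42 + m{\left(-1 \right)} \frac{-13 + 10}{\left(-4\right) \left(-2\right) + 7} = 42 + 3 \frac{-13 + 10}{\left(-4\right) \left(-2\right) + 7} = 42 + 3 \left(- \frac{3}{8 + 7}\right) = 42 + 3 \left(- \frac{3}{15}\right) = 42 + 3 \left(\left(-3\right) \frac{1}{15}\right) = 42 + 3 \left(- \frac{1}{5}\right) = 42 - \frac{3}{5} = \frac{207}{5}$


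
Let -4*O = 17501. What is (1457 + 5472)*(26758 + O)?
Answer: 620360299/4 ≈ 1.5509e+8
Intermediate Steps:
O = -17501/4 (O = -¼*17501 = -17501/4 ≈ -4375.3)
(1457 + 5472)*(26758 + O) = (1457 + 5472)*(26758 - 17501/4) = 6929*(89531/4) = 620360299/4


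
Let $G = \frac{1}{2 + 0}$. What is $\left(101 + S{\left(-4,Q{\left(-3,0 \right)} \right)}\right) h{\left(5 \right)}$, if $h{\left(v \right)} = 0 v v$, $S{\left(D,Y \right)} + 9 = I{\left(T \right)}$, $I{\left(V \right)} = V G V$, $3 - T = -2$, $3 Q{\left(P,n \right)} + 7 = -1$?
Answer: $0$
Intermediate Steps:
$Q{\left(P,n \right)} = - \frac{8}{3}$ ($Q{\left(P,n \right)} = - \frac{7}{3} + \frac{1}{3} \left(-1\right) = - \frac{7}{3} - \frac{1}{3} = - \frac{8}{3}$)
$G = \frac{1}{2} \approx 0.5$
$T = 5$ ($T = 3 - -2 = 3 + 2 = 5$)
$I{\left(V \right)} = \frac{V^{2}}{2}$ ($I{\left(V \right)} = V \frac{1}{2} V = \frac{V}{2} V = \frac{V^{2}}{2}$)
$S{\left(D,Y \right)} = \frac{7}{2}$ ($S{\left(D,Y \right)} = -9 + \frac{5^{2}}{2} = -9 + \frac{1}{2} \cdot 25 = -9 + \frac{25}{2} = \frac{7}{2}$)
$h{\left(v \right)} = 0$ ($h{\left(v \right)} = 0 v = 0$)
$\left(101 + S{\left(-4,Q{\left(-3,0 \right)} \right)}\right) h{\left(5 \right)} = \left(101 + \frac{7}{2}\right) 0 = \frac{209}{2} \cdot 0 = 0$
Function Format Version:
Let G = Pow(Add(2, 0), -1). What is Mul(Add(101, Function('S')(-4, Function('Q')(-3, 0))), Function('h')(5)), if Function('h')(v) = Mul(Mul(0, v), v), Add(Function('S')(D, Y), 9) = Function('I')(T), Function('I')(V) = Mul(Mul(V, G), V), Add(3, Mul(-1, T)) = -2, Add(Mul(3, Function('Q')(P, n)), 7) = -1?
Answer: 0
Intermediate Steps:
Function('Q')(P, n) = Rational(-8, 3) (Function('Q')(P, n) = Add(Rational(-7, 3), Mul(Rational(1, 3), -1)) = Add(Rational(-7, 3), Rational(-1, 3)) = Rational(-8, 3))
G = Rational(1, 2) (G = Pow(2, -1) = Rational(1, 2) ≈ 0.50000)
T = 5 (T = Add(3, Mul(-1, -2)) = Add(3, 2) = 5)
Function('I')(V) = Mul(Rational(1, 2), Pow(V, 2)) (Function('I')(V) = Mul(Mul(V, Rational(1, 2)), V) = Mul(Mul(Rational(1, 2), V), V) = Mul(Rational(1, 2), Pow(V, 2)))
Function('S')(D, Y) = Rational(7, 2) (Function('S')(D, Y) = Add(-9, Mul(Rational(1, 2), Pow(5, 2))) = Add(-9, Mul(Rational(1, 2), 25)) = Add(-9, Rational(25, 2)) = Rational(7, 2))
Function('h')(v) = 0 (Function('h')(v) = Mul(0, v) = 0)
Mul(Add(101, Function('S')(-4, Function('Q')(-3, 0))), Function('h')(5)) = Mul(Add(101, Rational(7, 2)), 0) = Mul(Rational(209, 2), 0) = 0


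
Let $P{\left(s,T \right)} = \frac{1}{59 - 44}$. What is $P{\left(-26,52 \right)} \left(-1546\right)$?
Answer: $- \frac{1546}{15} \approx -103.07$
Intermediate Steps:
$P{\left(s,T \right)} = \frac{1}{15}$
$P{\left(-26,52 \right)} \left(-1546\right) = \frac{1}{15} \left(-1546\right) = - \frac{1546}{15}$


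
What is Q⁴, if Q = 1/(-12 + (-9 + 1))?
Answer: 1/160000 ≈ 6.2500e-6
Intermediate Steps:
Q = -1/20 (Q = 1/(-12 - 8) = 1/(-20) = -1/20 ≈ -0.050000)
Q⁴ = (-1/20)⁴ = 1/160000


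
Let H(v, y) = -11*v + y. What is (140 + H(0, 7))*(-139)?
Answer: -20433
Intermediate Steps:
H(v, y) = y - 11*v
(140 + H(0, 7))*(-139) = (140 + (7 - 11*0))*(-139) = (140 + (7 + 0))*(-139) = (140 + 7)*(-139) = 147*(-139) = -20433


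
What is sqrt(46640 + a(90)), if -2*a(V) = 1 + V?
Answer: sqrt(186378)/2 ≈ 215.86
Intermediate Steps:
a(V) = -1/2 - V/2 (a(V) = -(1 + V)/2 = -1/2 - V/2)
sqrt(46640 + a(90)) = sqrt(46640 + (-1/2 - 1/2*90)) = sqrt(46640 + (-1/2 - 45)) = sqrt(46640 - 91/2) = sqrt(93189/2) = sqrt(186378)/2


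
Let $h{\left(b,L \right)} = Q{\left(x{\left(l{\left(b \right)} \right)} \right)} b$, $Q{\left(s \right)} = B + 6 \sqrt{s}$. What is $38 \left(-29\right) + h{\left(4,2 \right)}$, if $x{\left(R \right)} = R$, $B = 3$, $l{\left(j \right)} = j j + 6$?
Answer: $-1090 + 24 \sqrt{22} \approx -977.43$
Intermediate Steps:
$l{\left(j \right)} = 6 + j^{2}$ ($l{\left(j \right)} = j^{2} + 6 = 6 + j^{2}$)
$Q{\left(s \right)} = 3 + 6 \sqrt{s}$
$h{\left(b,L \right)} = b \left(3 + 6 \sqrt{6 + b^{2}}\right)$ ($h{\left(b,L \right)} = \left(3 + 6 \sqrt{6 + b^{2}}\right) b = b \left(3 + 6 \sqrt{6 + b^{2}}\right)$)
$38 \left(-29\right) + h{\left(4,2 \right)} = 38 \left(-29\right) + 3 \cdot 4 \left(1 + 2 \sqrt{6 + 4^{2}}\right) = -1102 + 3 \cdot 4 \left(1 + 2 \sqrt{6 + 16}\right) = -1102 + 3 \cdot 4 \left(1 + 2 \sqrt{22}\right) = -1102 + \left(12 + 24 \sqrt{22}\right) = -1090 + 24 \sqrt{22}$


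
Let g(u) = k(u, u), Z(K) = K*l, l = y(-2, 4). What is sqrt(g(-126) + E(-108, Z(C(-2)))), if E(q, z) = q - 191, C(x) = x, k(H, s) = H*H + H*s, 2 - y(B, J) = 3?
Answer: sqrt(31453) ≈ 177.35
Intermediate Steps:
y(B, J) = -1 (y(B, J) = 2 - 1*3 = 2 - 3 = -1)
l = -1
k(H, s) = H**2 + H*s
Z(K) = -K (Z(K) = K*(-1) = -K)
g(u) = 2*u**2 (g(u) = u*(u + u) = u*(2*u) = 2*u**2)
E(q, z) = -191 + q
sqrt(g(-126) + E(-108, Z(C(-2)))) = sqrt(2*(-126)**2 + (-191 - 108)) = sqrt(2*15876 - 299) = sqrt(31752 - 299) = sqrt(31453)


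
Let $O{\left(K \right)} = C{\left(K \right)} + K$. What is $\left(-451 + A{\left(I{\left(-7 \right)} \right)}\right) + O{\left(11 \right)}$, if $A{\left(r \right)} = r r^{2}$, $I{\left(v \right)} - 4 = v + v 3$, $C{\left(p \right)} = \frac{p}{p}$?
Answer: $-14263$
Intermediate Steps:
$C{\left(p \right)} = 1$
$I{\left(v \right)} = 4 + 4 v$ ($I{\left(v \right)} = 4 + \left(v + v 3\right) = 4 + \left(v + 3 v\right) = 4 + 4 v$)
$O{\left(K \right)} = 1 + K$
$A{\left(r \right)} = r^{3}$
$\left(-451 + A{\left(I{\left(-7 \right)} \right)}\right) + O{\left(11 \right)} = \left(-451 + \left(4 + 4 \left(-7\right)\right)^{3}\right) + \left(1 + 11\right) = \left(-451 + \left(4 - 28\right)^{3}\right) + 12 = \left(-451 + \left(-24\right)^{3}\right) + 12 = \left(-451 - 13824\right) + 12 = -14275 + 12 = -14263$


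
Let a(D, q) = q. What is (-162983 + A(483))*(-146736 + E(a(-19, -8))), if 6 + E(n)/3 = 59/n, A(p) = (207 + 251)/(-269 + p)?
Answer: 2559621798621/107 ≈ 2.3922e+10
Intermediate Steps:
A(p) = 458/(-269 + p)
E(n) = -18 + 177/n (E(n) = -18 + 3*(59/n) = -18 + 177/n)
(-162983 + A(483))*(-146736 + E(a(-19, -8))) = (-162983 + 458/(-269 + 483))*(-146736 + (-18 + 177/(-8))) = (-162983 + 458/214)*(-146736 + (-18 + 177*(-⅛))) = (-162983 + 458*(1/214))*(-146736 + (-18 - 177/8)) = (-162983 + 229/107)*(-146736 - 321/8) = -17438952/107*(-1174209/8) = 2559621798621/107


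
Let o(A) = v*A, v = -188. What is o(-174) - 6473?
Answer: 26239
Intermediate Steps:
o(A) = -188*A
o(-174) - 6473 = -188*(-174) - 6473 = 32712 - 6473 = 26239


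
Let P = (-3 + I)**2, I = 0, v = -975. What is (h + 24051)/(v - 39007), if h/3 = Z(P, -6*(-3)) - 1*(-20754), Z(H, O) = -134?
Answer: -85911/39982 ≈ -2.1487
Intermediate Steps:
P = 9 (P = (-3 + 0)**2 = (-3)**2 = 9)
h = 61860 (h = 3*(-134 - 1*(-20754)) = 3*(-134 + 20754) = 3*20620 = 61860)
(h + 24051)/(v - 39007) = (61860 + 24051)/(-975 - 39007) = 85911/(-39982) = 85911*(-1/39982) = -85911/39982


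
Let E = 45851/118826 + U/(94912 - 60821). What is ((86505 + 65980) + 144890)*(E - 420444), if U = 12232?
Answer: -506480889915065768625/4050897166 ≈ -1.2503e+11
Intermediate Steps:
E = 3016586073/4050897166 (E = 45851/118826 + 12232/(94912 - 60821) = 45851*(1/118826) + 12232/34091 = 45851/118826 + 12232*(1/34091) = 45851/118826 + 12232/34091 = 3016586073/4050897166 ≈ 0.74467)
((86505 + 65980) + 144890)*(E - 420444) = ((86505 + 65980) + 144890)*(3016586073/4050897166 - 420444) = (152485 + 144890)*(-1703172391475631/4050897166) = 297375*(-1703172391475631/4050897166) = -506480889915065768625/4050897166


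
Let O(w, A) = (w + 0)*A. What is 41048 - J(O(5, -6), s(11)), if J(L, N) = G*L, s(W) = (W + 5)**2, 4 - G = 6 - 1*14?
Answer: 41408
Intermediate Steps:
O(w, A) = A*w (O(w, A) = w*A = A*w)
G = 12 (G = 4 - (6 - 1*14) = 4 - (6 - 14) = 4 - 1*(-8) = 4 + 8 = 12)
s(W) = (5 + W)**2
J(L, N) = 12*L
41048 - J(O(5, -6), s(11)) = 41048 - 12*(-6*5) = 41048 - 12*(-30) = 41048 - 1*(-360) = 41048 + 360 = 41408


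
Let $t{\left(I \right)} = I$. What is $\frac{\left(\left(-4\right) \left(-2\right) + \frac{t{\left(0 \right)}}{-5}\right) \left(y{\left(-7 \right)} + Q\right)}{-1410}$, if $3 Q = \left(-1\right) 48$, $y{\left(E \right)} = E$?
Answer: $\frac{92}{705} \approx 0.1305$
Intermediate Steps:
$Q = -16$ ($Q = \frac{\left(-1\right) 48}{3} = \frac{1}{3} \left(-48\right) = -16$)
$\frac{\left(\left(-4\right) \left(-2\right) + \frac{t{\left(0 \right)}}{-5}\right) \left(y{\left(-7 \right)} + Q\right)}{-1410} = \frac{\left(\left(-4\right) \left(-2\right) + \frac{0}{-5}\right) \left(-7 - 16\right)}{-1410} = \left(8 + 0 \left(- \frac{1}{5}\right)\right) \left(-23\right) \left(- \frac{1}{1410}\right) = \left(8 + 0\right) \left(-23\right) \left(- \frac{1}{1410}\right) = 8 \left(-23\right) \left(- \frac{1}{1410}\right) = \left(-184\right) \left(- \frac{1}{1410}\right) = \frac{92}{705}$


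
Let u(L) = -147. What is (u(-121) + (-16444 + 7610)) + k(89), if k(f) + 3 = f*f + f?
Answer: -974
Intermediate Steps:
k(f) = -3 + f + f**2 (k(f) = -3 + (f*f + f) = -3 + (f**2 + f) = -3 + (f + f**2) = -3 + f + f**2)
(u(-121) + (-16444 + 7610)) + k(89) = (-147 + (-16444 + 7610)) + (-3 + 89 + 89**2) = (-147 - 8834) + (-3 + 89 + 7921) = -8981 + 8007 = -974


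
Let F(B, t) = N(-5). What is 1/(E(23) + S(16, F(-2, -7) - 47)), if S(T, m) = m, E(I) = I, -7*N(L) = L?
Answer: -7/163 ≈ -0.042945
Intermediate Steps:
N(L) = -L/7
F(B, t) = 5/7 (F(B, t) = -⅐*(-5) = 5/7)
1/(E(23) + S(16, F(-2, -7) - 47)) = 1/(23 + (5/7 - 47)) = 1/(23 - 324/7) = 1/(-163/7) = -7/163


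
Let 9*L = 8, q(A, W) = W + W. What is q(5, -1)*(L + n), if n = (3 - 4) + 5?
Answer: -88/9 ≈ -9.7778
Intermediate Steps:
q(A, W) = 2*W
n = 4 (n = -1 + 5 = 4)
L = 8/9 (L = (⅑)*8 = 8/9 ≈ 0.88889)
q(5, -1)*(L + n) = (2*(-1))*(8/9 + 4) = -2*44/9 = -88/9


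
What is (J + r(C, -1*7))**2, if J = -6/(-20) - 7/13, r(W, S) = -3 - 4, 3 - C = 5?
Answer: 885481/16900 ≈ 52.395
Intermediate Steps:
C = -2 (C = 3 - 1*5 = 3 - 5 = -2)
r(W, S) = -7
J = -31/130 (J = -6*(-1/20) - 7*1/13 = 3/10 - 7/13 = -31/130 ≈ -0.23846)
(J + r(C, -1*7))**2 = (-31/130 - 7)**2 = (-941/130)**2 = 885481/16900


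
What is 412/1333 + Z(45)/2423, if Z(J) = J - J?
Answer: 412/1333 ≈ 0.30908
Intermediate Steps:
Z(J) = 0
412/1333 + Z(45)/2423 = 412/1333 + 0/2423 = 412*(1/1333) + 0*(1/2423) = 412/1333 + 0 = 412/1333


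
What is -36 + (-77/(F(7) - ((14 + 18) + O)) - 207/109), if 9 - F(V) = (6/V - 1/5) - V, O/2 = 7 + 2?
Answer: -4717148/132217 ≈ -35.677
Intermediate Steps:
O = 18 (O = 2*(7 + 2) = 2*9 = 18)
F(V) = 46/5 + V - 6/V (F(V) = 9 - ((6/V - 1/5) - V) = 9 - ((6/V - 1*⅕) - V) = 9 - ((6/V - ⅕) - V) = 9 - ((-⅕ + 6/V) - V) = 9 - (-⅕ - V + 6/V) = 9 + (⅕ + V - 6/V) = 46/5 + V - 6/V)
-36 + (-77/(F(7) - ((14 + 18) + O)) - 207/109) = -36 + (-77/((46/5 + 7 - 6/7) - ((14 + 18) + 18)) - 207/109) = -36 + (-77/((46/5 + 7 - 6*⅐) - (32 + 18)) - 207*1/109) = -36 + (-77/((46/5 + 7 - 6/7) - 1*50) - 207/109) = -36 + (-77/(537/35 - 50) - 207/109) = -36 + (-77/(-1213/35) - 207/109) = -36 + (-77*(-35/1213) - 207/109) = -36 + (2695/1213 - 207/109) = -36 + 42664/132217 = -4717148/132217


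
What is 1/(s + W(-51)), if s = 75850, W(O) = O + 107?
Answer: 1/75906 ≈ 1.3174e-5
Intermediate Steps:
W(O) = 107 + O
1/(s + W(-51)) = 1/(75850 + (107 - 51)) = 1/(75850 + 56) = 1/75906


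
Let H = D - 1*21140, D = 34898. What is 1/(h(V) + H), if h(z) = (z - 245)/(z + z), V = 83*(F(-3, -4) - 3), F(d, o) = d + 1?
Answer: 83/1141980 ≈ 7.2681e-5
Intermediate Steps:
F(d, o) = 1 + d
V = -415 (V = 83*((1 - 3) - 3) = 83*(-2 - 3) = 83*(-5) = -415)
h(z) = (-245 + z)/(2*z) (h(z) = (-245 + z)/((2*z)) = (-245 + z)*(1/(2*z)) = (-245 + z)/(2*z))
H = 13758 (H = 34898 - 1*21140 = 34898 - 21140 = 13758)
1/(h(V) + H) = 1/((½)*(-245 - 415)/(-415) + 13758) = 1/((½)*(-1/415)*(-660) + 13758) = 1/(66/83 + 13758) = 1/(1141980/83) = 83/1141980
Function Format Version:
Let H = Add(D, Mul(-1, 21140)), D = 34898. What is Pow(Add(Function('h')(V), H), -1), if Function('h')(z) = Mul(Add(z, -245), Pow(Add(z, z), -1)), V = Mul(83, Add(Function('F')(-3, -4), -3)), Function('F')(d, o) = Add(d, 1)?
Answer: Rational(83, 1141980) ≈ 7.2681e-5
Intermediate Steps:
Function('F')(d, o) = Add(1, d)
V = -415 (V = Mul(83, Add(Add(1, -3), -3)) = Mul(83, Add(-2, -3)) = Mul(83, -5) = -415)
Function('h')(z) = Mul(Rational(1, 2), Pow(z, -1), Add(-245, z)) (Function('h')(z) = Mul(Add(-245, z), Pow(Mul(2, z), -1)) = Mul(Add(-245, z), Mul(Rational(1, 2), Pow(z, -1))) = Mul(Rational(1, 2), Pow(z, -1), Add(-245, z)))
H = 13758 (H = Add(34898, Mul(-1, 21140)) = Add(34898, -21140) = 13758)
Pow(Add(Function('h')(V), H), -1) = Pow(Add(Mul(Rational(1, 2), Pow(-415, -1), Add(-245, -415)), 13758), -1) = Pow(Add(Mul(Rational(1, 2), Rational(-1, 415), -660), 13758), -1) = Pow(Add(Rational(66, 83), 13758), -1) = Pow(Rational(1141980, 83), -1) = Rational(83, 1141980)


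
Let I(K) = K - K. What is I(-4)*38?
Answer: 0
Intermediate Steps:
I(K) = 0
I(-4)*38 = 0*38 = 0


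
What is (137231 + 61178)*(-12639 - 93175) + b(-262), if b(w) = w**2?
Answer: -20994381282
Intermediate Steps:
(137231 + 61178)*(-12639 - 93175) + b(-262) = (137231 + 61178)*(-12639 - 93175) + (-262)**2 = 198409*(-105814) + 68644 = -20994449926 + 68644 = -20994381282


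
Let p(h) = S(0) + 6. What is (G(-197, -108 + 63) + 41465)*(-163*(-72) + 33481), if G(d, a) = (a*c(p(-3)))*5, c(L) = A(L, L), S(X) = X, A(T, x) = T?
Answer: 1813879955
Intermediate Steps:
p(h) = 6 (p(h) = 0 + 6 = 6)
c(L) = L
G(d, a) = 30*a (G(d, a) = (a*6)*5 = (6*a)*5 = 30*a)
(G(-197, -108 + 63) + 41465)*(-163*(-72) + 33481) = (30*(-108 + 63) + 41465)*(-163*(-72) + 33481) = (30*(-45) + 41465)*(11736 + 33481) = (-1350 + 41465)*45217 = 40115*45217 = 1813879955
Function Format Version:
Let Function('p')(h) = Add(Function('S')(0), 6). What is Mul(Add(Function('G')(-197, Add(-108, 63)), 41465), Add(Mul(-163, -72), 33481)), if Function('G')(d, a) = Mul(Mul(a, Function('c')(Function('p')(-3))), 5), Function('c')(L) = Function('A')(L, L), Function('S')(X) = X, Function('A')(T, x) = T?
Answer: 1813879955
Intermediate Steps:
Function('p')(h) = 6 (Function('p')(h) = Add(0, 6) = 6)
Function('c')(L) = L
Function('G')(d, a) = Mul(30, a) (Function('G')(d, a) = Mul(Mul(a, 6), 5) = Mul(Mul(6, a), 5) = Mul(30, a))
Mul(Add(Function('G')(-197, Add(-108, 63)), 41465), Add(Mul(-163, -72), 33481)) = Mul(Add(Mul(30, Add(-108, 63)), 41465), Add(Mul(-163, -72), 33481)) = Mul(Add(Mul(30, -45), 41465), Add(11736, 33481)) = Mul(Add(-1350, 41465), 45217) = Mul(40115, 45217) = 1813879955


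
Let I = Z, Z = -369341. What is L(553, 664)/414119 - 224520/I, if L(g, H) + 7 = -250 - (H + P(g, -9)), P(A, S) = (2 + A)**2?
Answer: -21128426706/152951125579 ≈ -0.13814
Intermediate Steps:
L(g, H) = -257 - H - (2 + g)**2 (L(g, H) = -7 + (-250 - (H + (2 + g)**2)) = -7 + (-250 + (-H - (2 + g)**2)) = -7 + (-250 - H - (2 + g)**2) = -257 - H - (2 + g)**2)
I = -369341
L(553, 664)/414119 - 224520/I = (-257 - 1*664 - (2 + 553)**2)/414119 - 224520/(-369341) = (-257 - 664 - 1*555**2)*(1/414119) - 224520*(-1/369341) = (-257 - 664 - 1*308025)*(1/414119) + 224520/369341 = (-257 - 664 - 308025)*(1/414119) + 224520/369341 = -308946*1/414119 + 224520/369341 = -308946/414119 + 224520/369341 = -21128426706/152951125579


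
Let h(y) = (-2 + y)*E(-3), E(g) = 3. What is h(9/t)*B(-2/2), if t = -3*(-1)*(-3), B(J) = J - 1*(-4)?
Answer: -27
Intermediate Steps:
B(J) = 4 + J (B(J) = J + 4 = 4 + J)
t = -9 (t = 3*(-3) = -9)
h(y) = -6 + 3*y (h(y) = (-2 + y)*3 = -6 + 3*y)
h(9/t)*B(-2/2) = (-6 + 3*(9/(-9)))*(4 - 2/2) = (-6 + 3*(9*(-⅑)))*(4 - 2*½) = (-6 + 3*(-1))*(4 - 1) = (-6 - 3)*3 = -9*3 = -27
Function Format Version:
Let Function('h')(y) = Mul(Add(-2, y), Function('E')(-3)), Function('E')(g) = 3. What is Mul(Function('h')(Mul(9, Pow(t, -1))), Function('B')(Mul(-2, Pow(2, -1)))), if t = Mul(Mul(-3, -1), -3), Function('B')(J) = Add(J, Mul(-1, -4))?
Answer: -27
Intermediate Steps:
Function('B')(J) = Add(4, J) (Function('B')(J) = Add(J, 4) = Add(4, J))
t = -9 (t = Mul(3, -3) = -9)
Function('h')(y) = Add(-6, Mul(3, y)) (Function('h')(y) = Mul(Add(-2, y), 3) = Add(-6, Mul(3, y)))
Mul(Function('h')(Mul(9, Pow(t, -1))), Function('B')(Mul(-2, Pow(2, -1)))) = Mul(Add(-6, Mul(3, Mul(9, Pow(-9, -1)))), Add(4, Mul(-2, Pow(2, -1)))) = Mul(Add(-6, Mul(3, Mul(9, Rational(-1, 9)))), Add(4, Mul(-2, Rational(1, 2)))) = Mul(Add(-6, Mul(3, -1)), Add(4, -1)) = Mul(Add(-6, -3), 3) = Mul(-9, 3) = -27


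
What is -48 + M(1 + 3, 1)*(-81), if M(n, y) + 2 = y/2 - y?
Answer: 309/2 ≈ 154.50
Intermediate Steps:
M(n, y) = -2 - y/2 (M(n, y) = -2 + (y/2 - y) = -2 - y/2)
-48 + M(1 + 3, 1)*(-81) = -48 + (-2 - ½*1)*(-81) = -48 + (-2 - ½)*(-81) = -48 - 5/2*(-81) = -48 + 405/2 = 309/2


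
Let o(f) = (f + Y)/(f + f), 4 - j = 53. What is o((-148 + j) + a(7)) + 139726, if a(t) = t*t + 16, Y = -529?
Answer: 36888325/264 ≈ 1.3973e+5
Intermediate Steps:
j = -49 (j = 4 - 1*53 = 4 - 53 = -49)
a(t) = 16 + t**2 (a(t) = t**2 + 16 = 16 + t**2)
o(f) = (-529 + f)/(2*f) (o(f) = (f - 529)/(f + f) = (-529 + f)/((2*f)) = (-529 + f)*(1/(2*f)) = (-529 + f)/(2*f))
o((-148 + j) + a(7)) + 139726 = (-529 + ((-148 - 49) + (16 + 7**2)))/(2*((-148 - 49) + (16 + 7**2))) + 139726 = (-529 + (-197 + (16 + 49)))/(2*(-197 + (16 + 49))) + 139726 = (-529 + (-197 + 65))/(2*(-197 + 65)) + 139726 = (1/2)*(-529 - 132)/(-132) + 139726 = (1/2)*(-1/132)*(-661) + 139726 = 661/264 + 139726 = 36888325/264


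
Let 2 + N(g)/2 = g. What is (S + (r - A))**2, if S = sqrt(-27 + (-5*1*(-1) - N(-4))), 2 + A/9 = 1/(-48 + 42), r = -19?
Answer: -39/4 + I*sqrt(10) ≈ -9.75 + 3.1623*I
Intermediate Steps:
N(g) = -4 + 2*g
A = -39/2 (A = -18 + 9/(-48 + 42) = -18 + 9/(-6) = -18 + 9*(-1/6) = -18 - 3/2 = -39/2 ≈ -19.500)
S = I*sqrt(10) (S = sqrt(-27 + (-5*1*(-1) - (-4 + 2*(-4)))) = sqrt(-27 + (-5*(-1) - (-4 - 8))) = sqrt(-27 + (5 - 1*(-12))) = sqrt(-27 + (5 + 12)) = sqrt(-27 + 17) = sqrt(-10) = I*sqrt(10) ≈ 3.1623*I)
(S + (r - A))**2 = (I*sqrt(10) + (-19 - 1*(-39/2)))**2 = (I*sqrt(10) + (-19 + 39/2))**2 = (I*sqrt(10) + 1/2)**2 = (1/2 + I*sqrt(10))**2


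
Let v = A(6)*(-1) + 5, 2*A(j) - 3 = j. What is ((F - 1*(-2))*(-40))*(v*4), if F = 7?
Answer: -720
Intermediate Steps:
A(j) = 3/2 + j/2
v = 1/2 (v = (3/2 + (1/2)*6)*(-1) + 5 = (3/2 + 3)*(-1) + 5 = (9/2)*(-1) + 5 = -9/2 + 5 = 1/2 ≈ 0.50000)
((F - 1*(-2))*(-40))*(v*4) = ((7 - 1*(-2))*(-40))*((1/2)*4) = ((7 + 2)*(-40))*2 = (9*(-40))*2 = -360*2 = -720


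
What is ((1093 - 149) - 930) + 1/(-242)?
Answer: 3387/242 ≈ 13.996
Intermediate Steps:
((1093 - 149) - 930) + 1/(-242) = (944 - 930) - 1/242 = 14 - 1/242 = 3387/242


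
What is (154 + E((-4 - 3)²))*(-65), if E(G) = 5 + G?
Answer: -13520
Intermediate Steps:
(154 + E((-4 - 3)²))*(-65) = (154 + (5 + (-4 - 3)²))*(-65) = (154 + (5 + (-7)²))*(-65) = (154 + (5 + 49))*(-65) = (154 + 54)*(-65) = 208*(-65) = -13520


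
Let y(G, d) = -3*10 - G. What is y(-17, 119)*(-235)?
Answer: 3055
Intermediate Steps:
y(G, d) = -30 - G
y(-17, 119)*(-235) = (-30 - 1*(-17))*(-235) = (-30 + 17)*(-235) = -13*(-235) = 3055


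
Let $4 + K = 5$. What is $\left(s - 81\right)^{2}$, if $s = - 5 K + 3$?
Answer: $6889$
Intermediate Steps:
$K = 1$ ($K = -4 + 5 = 1$)
$s = -2$ ($s = \left(-5\right) 1 + 3 = -5 + 3 = -2$)
$\left(s - 81\right)^{2} = \left(-2 - 81\right)^{2} = \left(-83\right)^{2} = 6889$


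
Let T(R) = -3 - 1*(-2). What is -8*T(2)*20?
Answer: 160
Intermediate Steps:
T(R) = -1 (T(R) = -3 + 2 = -1)
-8*T(2)*20 = -8*(-1)*20 = 8*20 = 160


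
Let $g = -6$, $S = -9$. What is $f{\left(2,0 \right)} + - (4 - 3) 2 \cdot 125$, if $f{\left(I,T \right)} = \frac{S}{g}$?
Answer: $- \frac{497}{2} \approx -248.5$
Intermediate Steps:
$f{\left(I,T \right)} = \frac{3}{2}$ ($f{\left(I,T \right)} = - \frac{9}{-6} = \left(-9\right) \left(- \frac{1}{6}\right) = \frac{3}{2}$)
$f{\left(2,0 \right)} + - (4 - 3) 2 \cdot 125 = \frac{3}{2} + - (4 - 3) 2 \cdot 125 = \frac{3}{2} + \left(-1\right) 1 \cdot 2 \cdot 125 = \frac{3}{2} + \left(-1\right) 2 \cdot 125 = \frac{3}{2} - 250 = - \frac{497}{2}$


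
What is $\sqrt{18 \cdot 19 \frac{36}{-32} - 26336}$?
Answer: $\frac{i \sqrt{106883}}{2} \approx 163.46 i$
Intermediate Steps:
$\sqrt{18 \cdot 19 \frac{36}{-32} - 26336} = \sqrt{342 \cdot 36 \left(- \frac{1}{32}\right) - 26336} = \sqrt{342 \left(- \frac{9}{8}\right) - 26336} = \sqrt{- \frac{1539}{4} - 26336} = \sqrt{- \frac{106883}{4}} = \frac{i \sqrt{106883}}{2}$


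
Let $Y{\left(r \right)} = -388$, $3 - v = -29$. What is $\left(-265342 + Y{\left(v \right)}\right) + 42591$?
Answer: $-223139$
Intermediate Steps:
$v = 32$ ($v = 3 - -29 = 3 + 29 = 32$)
$\left(-265342 + Y{\left(v \right)}\right) + 42591 = \left(-265342 - 388\right) + 42591 = -265730 + 42591 = -223139$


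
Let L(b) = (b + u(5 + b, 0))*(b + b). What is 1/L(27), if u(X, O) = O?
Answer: 1/1458 ≈ 0.00068587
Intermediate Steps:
L(b) = 2*b**2 (L(b) = (b + 0)*(b + b) = b*(2*b) = 2*b**2)
1/L(27) = 1/(2*27**2) = 1/(2*729) = 1/1458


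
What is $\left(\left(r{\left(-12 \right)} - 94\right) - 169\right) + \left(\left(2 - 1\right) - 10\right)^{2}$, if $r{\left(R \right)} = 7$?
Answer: $-175$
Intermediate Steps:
$\left(\left(r{\left(-12 \right)} - 94\right) - 169\right) + \left(\left(2 - 1\right) - 10\right)^{2} = \left(\left(7 - 94\right) - 169\right) + \left(\left(2 - 1\right) - 10\right)^{2} = \left(-87 - 169\right) + \left(1 - 10\right)^{2} = -256 + \left(-9\right)^{2} = -256 + 81 = -175$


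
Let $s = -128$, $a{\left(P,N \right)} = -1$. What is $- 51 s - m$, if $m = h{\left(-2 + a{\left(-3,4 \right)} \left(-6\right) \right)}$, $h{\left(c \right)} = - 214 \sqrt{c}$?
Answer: $6956$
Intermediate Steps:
$m = -428$ ($m = - 214 \sqrt{-2 - -6} = - 214 \sqrt{-2 + 6} = - 214 \sqrt{4} = \left(-214\right) 2 = -428$)
$- 51 s - m = \left(-51\right) \left(-128\right) - -428 = 6528 + 428 = 6956$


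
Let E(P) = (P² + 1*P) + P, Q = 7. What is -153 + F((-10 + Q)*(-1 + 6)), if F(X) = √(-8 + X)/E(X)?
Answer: -153 + I*√23/195 ≈ -153.0 + 0.024594*I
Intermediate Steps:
E(P) = P² + 2*P (E(P) = (P² + P) + P = (P + P²) + P = P² + 2*P)
F(X) = √(-8 + X)/(X*(2 + X)) (F(X) = √(-8 + X)/((X*(2 + X))) = √(-8 + X)*(1/(X*(2 + X))) = √(-8 + X)/(X*(2 + X)))
-153 + F((-10 + Q)*(-1 + 6)) = -153 + √(-8 + (-10 + 7)*(-1 + 6))/((((-10 + 7)*(-1 + 6)))*(2 + (-10 + 7)*(-1 + 6))) = -153 + √(-8 - 3*5)/(((-3*5))*(2 - 3*5)) = -153 + √(-8 - 15)/((-15)*(2 - 15)) = -153 - 1/15*√(-23)/(-13) = -153 - 1/15*I*√23*(-1/13) = -153 + I*√23/195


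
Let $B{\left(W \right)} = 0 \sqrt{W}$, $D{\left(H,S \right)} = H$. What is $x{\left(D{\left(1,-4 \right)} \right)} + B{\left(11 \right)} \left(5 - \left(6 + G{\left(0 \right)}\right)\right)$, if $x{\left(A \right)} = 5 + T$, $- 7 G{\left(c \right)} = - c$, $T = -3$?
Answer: $2$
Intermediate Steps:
$B{\left(W \right)} = 0$
$G{\left(c \right)} = \frac{c}{7}$ ($G{\left(c \right)} = - \frac{\left(-1\right) c}{7} = \frac{c}{7}$)
$x{\left(A \right)} = 2$ ($x{\left(A \right)} = 5 - 3 = 2$)
$x{\left(D{\left(1,-4 \right)} \right)} + B{\left(11 \right)} \left(5 - \left(6 + G{\left(0 \right)}\right)\right) = 2 + 0 \left(5 - \left(6 + \frac{1}{7} \cdot 0\right)\right) = 2 + 0 \left(5 - \left(6 + 0\right)\right) = 2 + 0 \left(5 - 6\right) = 2 + 0 \left(-1\right) = 2 + 0 = 2$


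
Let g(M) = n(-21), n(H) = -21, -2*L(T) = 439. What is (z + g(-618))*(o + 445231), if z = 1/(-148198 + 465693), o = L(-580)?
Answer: -2967067005031/317495 ≈ -9.3452e+6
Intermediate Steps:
L(T) = -439/2 (L(T) = -½*439 = -439/2)
g(M) = -21
o = -439/2 ≈ -219.50
z = 1/317495 ≈ 3.1497e-6
(z + g(-618))*(o + 445231) = (1/317495 - 21)*(-439/2 + 445231) = -6667394/317495*890023/2 = -2967067005031/317495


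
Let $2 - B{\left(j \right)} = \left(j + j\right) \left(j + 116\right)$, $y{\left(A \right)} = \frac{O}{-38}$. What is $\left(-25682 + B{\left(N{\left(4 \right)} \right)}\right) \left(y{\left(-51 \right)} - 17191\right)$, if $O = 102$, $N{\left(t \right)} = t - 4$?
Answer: $\frac{8389142400}{19} \approx 4.4153 \cdot 10^{8}$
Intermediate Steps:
$N{\left(t \right)} = -4 + t$
$y{\left(A \right)} = - \frac{51}{19}$ ($y{\left(A \right)} = \frac{102}{-38} = 102 \left(- \frac{1}{38}\right) = - \frac{51}{19}$)
$B{\left(j \right)} = 2 - 2 j \left(116 + j\right)$ ($B{\left(j \right)} = 2 - \left(j + j\right) \left(j + 116\right) = 2 - 2 j \left(116 + j\right)$)
$\left(-25682 + B{\left(N{\left(4 \right)} \right)}\right) \left(y{\left(-51 \right)} - 17191\right) = \left(-25682 - \left(-2 + 2 \left(-4 + 4\right)^{2} + 232 \left(-4 + 4\right)\right)\right) \left(- \frac{51}{19} - 17191\right) = \left(-25682 - \left(-2 + 2 \cdot 0^{2}\right)\right) \left(- \frac{326680}{19}\right) = \left(-25682 + \left(2 + 0 - 0\right)\right) \left(- \frac{326680}{19}\right) = \left(-25682 + \left(2 + 0 + 0\right)\right) \left(- \frac{326680}{19}\right) = \left(-25682 + 2\right) \left(- \frac{326680}{19}\right) = \left(-25680\right) \left(- \frac{326680}{19}\right) = \frac{8389142400}{19}$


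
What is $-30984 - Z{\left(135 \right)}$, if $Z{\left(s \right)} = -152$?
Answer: $-30832$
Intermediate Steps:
$-30984 - Z{\left(135 \right)} = -30984 - -152 = -30984 + 152 = -30832$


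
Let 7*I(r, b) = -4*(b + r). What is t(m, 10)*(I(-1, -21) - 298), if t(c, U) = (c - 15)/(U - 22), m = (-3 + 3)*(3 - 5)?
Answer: -4995/14 ≈ -356.79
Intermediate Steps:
m = 0 (m = 0*(-2) = 0)
I(r, b) = -4*b/7 - 4*r/7 (I(r, b) = (-4*(b + r))/7 = (-4*b - 4*r)/7 = -4*b/7 - 4*r/7)
t(c, U) = (-15 + c)/(-22 + U)
t(m, 10)*(I(-1, -21) - 298) = ((-15 + 0)/(-22 + 10))*((-4/7*(-21) - 4/7*(-1)) - 298) = (-15/(-12))*((12 + 4/7) - 298) = (-1/12*(-15))*(88/7 - 298) = (5/4)*(-1998/7) = -4995/14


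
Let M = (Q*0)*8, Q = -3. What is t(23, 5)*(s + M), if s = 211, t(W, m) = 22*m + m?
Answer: 24265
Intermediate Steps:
t(W, m) = 23*m
M = 0 (M = -3*0*8 = 0*8 = 0)
t(23, 5)*(s + M) = (23*5)*(211 + 0) = 115*211 = 24265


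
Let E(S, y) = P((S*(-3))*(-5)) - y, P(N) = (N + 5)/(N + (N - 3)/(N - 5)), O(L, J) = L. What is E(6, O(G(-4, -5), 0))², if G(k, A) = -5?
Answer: 2186497600/59861169 ≈ 36.526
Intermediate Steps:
P(N) = (5 + N)/(N + (-3 + N)/(-5 + N))
E(S, y) = -y + (25 - 225*S²)/(3 - 225*S² + 60*S) (E(S, y) = (25 - ((S*(-3))*(-5))²)/(3 - ((S*(-3))*(-5))² + 4*((S*(-3))*(-5))) - y = (25 - (-3*S*(-5))²)/(3 - (-3*S*(-5))² + 4*(-3*S*(-5))) - y = (25 - (15*S)²)/(3 - (15*S)² + 4*(15*S)) - y = (25 - 225*S²)/(3 - 225*S² + 60*S) - y = -y + (25 - 225*S²)/(3 - 225*S² + 60*S))
E(6, O(G(-4, -5), 0))² = ((25 - 225*6² - 3*(-5)*(1 - 75*6² + 20*6))/(3*(1 - 75*6² + 20*6)))² = ((25 - 225*36 - 3*(-5)*(1 - 75*36 + 120))/(3*(1 - 75*36 + 120)))² = ((25 - 8100 - 3*(-5)*(1 - 2700 + 120))/(3*(1 - 2700 + 120)))² = ((⅓)*(25 - 8100 - 3*(-5)*(-2579))/(-2579))² = ((⅓)*(-1/2579)*(25 - 8100 - 38685))² = ((⅓)*(-1/2579)*(-46760))² = (46760/7737)² = 2186497600/59861169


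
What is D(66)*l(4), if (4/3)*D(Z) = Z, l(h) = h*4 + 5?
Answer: 2079/2 ≈ 1039.5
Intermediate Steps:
l(h) = 5 + 4*h (l(h) = 4*h + 5 = 5 + 4*h)
D(Z) = 3*Z/4
D(66)*l(4) = ((¾)*66)*(5 + 4*4) = 99*(5 + 16)/2 = (99/2)*21 = 2079/2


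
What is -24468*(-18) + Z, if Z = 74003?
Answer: 514427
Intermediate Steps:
-24468*(-18) + Z = -24468*(-18) + 74003 = 440424 + 74003 = 514427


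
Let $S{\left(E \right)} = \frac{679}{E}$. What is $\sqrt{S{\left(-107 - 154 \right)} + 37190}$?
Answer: $\frac{\sqrt{281471419}}{87} \approx 192.84$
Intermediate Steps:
$\sqrt{S{\left(-107 - 154 \right)} + 37190} = \sqrt{\frac{679}{-107 - 154} + 37190} = \sqrt{\frac{679}{-261} + 37190} = \sqrt{679 \left(- \frac{1}{261}\right) + 37190} = \sqrt{- \frac{679}{261} + 37190} = \sqrt{\frac{9705911}{261}} = \frac{\sqrt{281471419}}{87}$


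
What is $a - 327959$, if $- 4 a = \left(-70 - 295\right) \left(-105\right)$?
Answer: $- \frac{1350161}{4} \approx -3.3754 \cdot 10^{5}$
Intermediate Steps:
$a = - \frac{38325}{4}$ ($a = - \frac{\left(-70 - 295\right) \left(-105\right)}{4} = - \frac{\left(-365\right) \left(-105\right)}{4} = \left(- \frac{1}{4}\right) 38325 = - \frac{38325}{4} \approx -9581.3$)
$a - 327959 = - \frac{38325}{4} - 327959 = - \frac{1350161}{4}$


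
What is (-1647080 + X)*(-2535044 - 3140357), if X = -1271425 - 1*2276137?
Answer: 29481676401442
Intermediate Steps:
X = -3547562 (X = -1271425 - 2276137 = -3547562)
(-1647080 + X)*(-2535044 - 3140357) = (-1647080 - 3547562)*(-2535044 - 3140357) = -5194642*(-5675401) = 29481676401442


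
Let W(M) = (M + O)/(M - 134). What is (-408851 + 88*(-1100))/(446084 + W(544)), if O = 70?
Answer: -103658455/91447527 ≈ -1.1335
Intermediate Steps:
W(M) = (70 + M)/(-134 + M) (W(M) = (M + 70)/(M - 134) = (70 + M)/(-134 + M))
(-408851 + 88*(-1100))/(446084 + W(544)) = (-408851 + 88*(-1100))/(446084 + (70 + 544)/(-134 + 544)) = (-408851 - 96800)/(446084 + 614/410) = -505651/(446084 + (1/410)*614) = -505651/(446084 + 307/205) = -505651/91447527/205 = -505651*205/91447527 = -103658455/91447527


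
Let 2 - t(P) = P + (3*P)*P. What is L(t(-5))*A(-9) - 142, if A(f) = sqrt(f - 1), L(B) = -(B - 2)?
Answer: -142 + 70*I*sqrt(10) ≈ -142.0 + 221.36*I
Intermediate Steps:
t(P) = 2 - P - 3*P**2 (t(P) = 2 - (P + (3*P)*P) = 2 - (P + 3*P**2) = 2 + (-P - 3*P**2) = 2 - P - 3*P**2)
L(B) = 2 - B (L(B) = -(-2 + B) = 2 - B)
A(f) = sqrt(-1 + f)
L(t(-5))*A(-9) - 142 = (2 - (2 - 1*(-5) - 3*(-5)**2))*sqrt(-1 - 9) - 142 = (2 - (2 + 5 - 3*25))*sqrt(-10) - 142 = (2 - (2 + 5 - 75))*(I*sqrt(10)) - 142 = (2 - 1*(-68))*(I*sqrt(10)) - 142 = (2 + 68)*(I*sqrt(10)) - 142 = 70*(I*sqrt(10)) - 142 = 70*I*sqrt(10) - 142 = -142 + 70*I*sqrt(10)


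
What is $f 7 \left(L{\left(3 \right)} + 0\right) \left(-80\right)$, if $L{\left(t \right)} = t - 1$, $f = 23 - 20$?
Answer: $-3360$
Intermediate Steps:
$f = 3$
$L{\left(t \right)} = -1 + t$
$f 7 \left(L{\left(3 \right)} + 0\right) \left(-80\right) = 3 \cdot 7 \left(\left(-1 + 3\right) + 0\right) \left(-80\right) = 3 \cdot 7 \left(2 + 0\right) \left(-80\right) = 3 \cdot 7 \cdot 2 \left(-80\right) = 3 \cdot 14 \left(-80\right) = 42 \left(-80\right) = -3360$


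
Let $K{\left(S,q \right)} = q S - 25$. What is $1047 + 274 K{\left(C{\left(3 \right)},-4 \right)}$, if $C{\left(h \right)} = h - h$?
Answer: $-5803$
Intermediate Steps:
$C{\left(h \right)} = 0$
$K{\left(S,q \right)} = -25 + S q$ ($K{\left(S,q \right)} = S q - 25 = -25 + S q$)
$1047 + 274 K{\left(C{\left(3 \right)},-4 \right)} = 1047 + 274 \left(-25 + 0 \left(-4\right)\right) = 1047 + 274 \left(-25 + 0\right) = 1047 + 274 \left(-25\right) = 1047 - 6850 = -5803$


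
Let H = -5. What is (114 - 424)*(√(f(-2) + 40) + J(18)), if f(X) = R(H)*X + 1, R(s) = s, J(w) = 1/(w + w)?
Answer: -155/18 - 310*√51 ≈ -2222.5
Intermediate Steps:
J(w) = 1/(2*w)
f(X) = 1 - 5*X (f(X) = -5*X + 1 = 1 - 5*X)
(114 - 424)*(√(f(-2) + 40) + J(18)) = (114 - 424)*(√((1 - 5*(-2)) + 40) + (½)/18) = -310*(√((1 + 10) + 40) + (½)*(1/18)) = -310*(√(11 + 40) + 1/36) = -310*(√51 + 1/36) = -310*(1/36 + √51) = -155/18 - 310*√51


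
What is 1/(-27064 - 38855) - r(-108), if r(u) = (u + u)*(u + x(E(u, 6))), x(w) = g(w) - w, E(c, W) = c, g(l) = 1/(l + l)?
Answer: -65920/65919 ≈ -1.0000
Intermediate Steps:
g(l) = 1/(2*l)
x(w) = 1/(2*w) - w
r(u) = 1 (r(u) = (u + u)*(u + (1/(2*u) - u)) = (2*u)*(1/(2*u)) = 1)
1/(-27064 - 38855) - r(-108) = 1/(-27064 - 38855) - 1*1 = 1/(-65919) - 1 = -1/65919 - 1 = -65920/65919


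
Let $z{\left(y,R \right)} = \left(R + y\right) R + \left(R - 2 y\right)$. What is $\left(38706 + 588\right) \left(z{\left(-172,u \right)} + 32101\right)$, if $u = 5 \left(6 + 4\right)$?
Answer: $1037165130$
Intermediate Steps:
$u = 50$ ($u = 5 \cdot 10 = 50$)
$z{\left(y,R \right)} = R - 2 y + R \left(R + y\right)$ ($z{\left(y,R \right)} = R \left(R + y\right) + \left(R - 2 y\right) = R - 2 y + R \left(R + y\right)$)
$\left(38706 + 588\right) \left(z{\left(-172,u \right)} + 32101\right) = \left(38706 + 588\right) \left(\left(50 + 50^{2} - -344 + 50 \left(-172\right)\right) + 32101\right) = 39294 \left(\left(50 + 2500 + 344 - 8600\right) + 32101\right) = 39294 \left(-5706 + 32101\right) = 39294 \cdot 26395 = 1037165130$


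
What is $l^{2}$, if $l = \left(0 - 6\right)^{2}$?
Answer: $1296$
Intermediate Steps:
$l = 36$ ($l = \left(-6\right)^{2} = 36$)
$l^{2} = 36^{2} = 1296$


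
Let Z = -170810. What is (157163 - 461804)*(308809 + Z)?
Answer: -42040153359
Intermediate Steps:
(157163 - 461804)*(308809 + Z) = (157163 - 461804)*(308809 - 170810) = -304641*137999 = -42040153359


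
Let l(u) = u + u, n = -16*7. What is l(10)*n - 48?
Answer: -2288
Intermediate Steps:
n = -112
l(u) = 2*u
l(10)*n - 48 = (2*10)*(-112) - 48 = 20*(-112) - 48 = -2240 - 48 = -2288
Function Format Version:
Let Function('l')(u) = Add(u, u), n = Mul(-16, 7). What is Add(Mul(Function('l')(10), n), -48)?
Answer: -2288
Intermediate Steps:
n = -112
Function('l')(u) = Mul(2, u)
Add(Mul(Function('l')(10), n), -48) = Add(Mul(Mul(2, 10), -112), -48) = Add(Mul(20, -112), -48) = Add(-2240, -48) = -2288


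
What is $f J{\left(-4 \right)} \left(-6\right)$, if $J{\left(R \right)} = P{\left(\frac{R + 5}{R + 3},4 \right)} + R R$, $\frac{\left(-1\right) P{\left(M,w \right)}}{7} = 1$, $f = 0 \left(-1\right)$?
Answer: $0$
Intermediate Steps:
$f = 0$
$P{\left(M,w \right)} = -7$ ($P{\left(M,w \right)} = \left(-7\right) 1 = -7$)
$J{\left(R \right)} = -7 + R^{2}$ ($J{\left(R \right)} = -7 + R R = -7 + R^{2}$)
$f J{\left(-4 \right)} \left(-6\right) = 0 \left(-7 + \left(-4\right)^{2}\right) \left(-6\right) = 0 \left(-7 + 16\right) \left(-6\right) = 0 \cdot 9 \left(-6\right) = 0 \left(-6\right) = 0$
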